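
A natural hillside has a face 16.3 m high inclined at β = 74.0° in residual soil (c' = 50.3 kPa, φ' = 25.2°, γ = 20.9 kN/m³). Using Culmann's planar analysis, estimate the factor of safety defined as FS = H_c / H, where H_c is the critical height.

H_c = (4c'/γ) · sinβ cosφ' / [1 − cos(β − φ')]
    = (4·50.3/20.9) · sin74.0°·cos25.2° / [1 − cos48.8°]
    = 9.627 · 0.8698 / 0.3413 = 24.53 m
FS = H_c / H = 24.53 / 16.3 = 1.505

FS = 1.51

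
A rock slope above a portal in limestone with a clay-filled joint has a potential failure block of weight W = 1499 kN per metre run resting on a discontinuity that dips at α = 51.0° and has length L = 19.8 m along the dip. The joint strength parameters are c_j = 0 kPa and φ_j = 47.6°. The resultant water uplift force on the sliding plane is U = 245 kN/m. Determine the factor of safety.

FS = 0.66

Resolving the block weight along and normal to the plane and applying the Mohr–Coulomb strength on the joint:
N' = W cosα − U = 1499·cos51.0° − 245 = 698.4 kN/m
Driving force T = W sinα = 1499·sin51.0° = 1164.9 kN/m
Resisting force R = c_j·L + N'·tanφ_j = 0·19.8 + 698.4·tan47.6° = 0.0 + 764.8 = 764.8 kN/m
FS = R / T = 764.8 / 1164.9 = 0.657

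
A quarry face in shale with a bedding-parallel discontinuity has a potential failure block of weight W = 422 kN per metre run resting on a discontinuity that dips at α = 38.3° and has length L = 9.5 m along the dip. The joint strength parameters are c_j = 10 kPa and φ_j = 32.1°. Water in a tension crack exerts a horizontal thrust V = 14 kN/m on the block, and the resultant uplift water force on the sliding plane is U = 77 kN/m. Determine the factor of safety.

FS = 0.91

Resolving the block weight along and normal to the plane and applying the Mohr–Coulomb strength on the joint:
N' = W cosα − U − V sinα = 422·cos38.3° − 77 − 14·sin38.3° = 245.5 kN/m
Driving force T = W sinα + V cosα = 422·sin38.3° + 14·cos38.3° = 272.5 kN/m
Resisting force R = c_j·L + N'·tanφ_j = 10·9.5 + 245.5·tan32.1° = 95.0 + 154.0 = 249.0 kN/m
FS = R / T = 249.0 / 272.5 = 0.914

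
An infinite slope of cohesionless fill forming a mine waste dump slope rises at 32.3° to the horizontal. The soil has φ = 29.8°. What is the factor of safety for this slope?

FS = 0.91

For a dry cohesionless infinite slope the factor of safety is FS = tanφ / tanβ.
FS = tan29.8° / tan32.3° = 0.5727 / 0.6322 = 0.906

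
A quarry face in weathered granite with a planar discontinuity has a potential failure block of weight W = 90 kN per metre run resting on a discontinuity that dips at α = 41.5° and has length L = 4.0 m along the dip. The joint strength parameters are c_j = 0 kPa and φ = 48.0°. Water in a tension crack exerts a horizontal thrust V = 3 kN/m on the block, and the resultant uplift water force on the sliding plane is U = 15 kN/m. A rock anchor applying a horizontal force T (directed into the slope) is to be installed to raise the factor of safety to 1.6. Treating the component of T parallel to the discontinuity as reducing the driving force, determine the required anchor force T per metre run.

T = 22 kN/m

Resolving forces along and normal to the sliding plane, with the horizontal anchor force T adding T·sinα to the effective normal force and T·cosα acting up the plane against the driving force:
FS = [c_jL + (W cosα − U − V sinα + T sinα) tanφ] / [W sinα + V cosα − T cosα]
Without the anchor: N' = 50.4 kN/m, driving T_d = 61.9 kN/m, resisting R = 0·4.0 + 50.4·tan48.0° = 56.0 kN/m, FS = 0.90.
Setting FS = 1.6 and solving for T:
1.6·(61.9 − T cos41.5°) = 56.0 + T sin41.5°·tan48.0°
T·(sin41.5°·tan48.0° + 1.6·cos41.5°) = 1.6·61.9 − 56.0
T·(0.6626·1.1106 + 1.6·0.7490) = 99.0 − 56.0 = 43.0
T·1.9342 = 43.0
T = 22.2 kN/m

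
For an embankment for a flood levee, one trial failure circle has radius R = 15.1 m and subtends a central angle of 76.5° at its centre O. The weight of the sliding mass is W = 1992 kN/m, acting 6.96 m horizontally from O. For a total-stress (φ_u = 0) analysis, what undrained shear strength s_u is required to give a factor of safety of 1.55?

FS = s_u·L_a·R / (W·d), so s_u = FS·W·d / (L_a·R).
Arc length L_a = R·θ = 15.1·(76.5°·π/180) = 15.1·1.3352 = 20.16 m
s_u = 1.55·1992·6.96 / (20.16·15.1) = 21489.7 / 304.43 = 70.59 kPa

s_u = 70.6 kPa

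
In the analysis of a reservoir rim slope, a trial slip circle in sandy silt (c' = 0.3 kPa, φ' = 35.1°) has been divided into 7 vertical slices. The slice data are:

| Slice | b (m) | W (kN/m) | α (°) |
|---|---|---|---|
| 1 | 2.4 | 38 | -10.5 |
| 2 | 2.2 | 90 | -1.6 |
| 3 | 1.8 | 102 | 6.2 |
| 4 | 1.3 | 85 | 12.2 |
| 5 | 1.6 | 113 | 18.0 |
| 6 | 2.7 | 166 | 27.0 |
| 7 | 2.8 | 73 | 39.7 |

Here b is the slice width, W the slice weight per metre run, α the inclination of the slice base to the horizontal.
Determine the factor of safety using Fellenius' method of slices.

FS = 2.51

Ordinary method of slices: FS = Σ[c'·Δl_i + (W_i cosα_i)·tanφ'] / Σ W_i sinα_i, with Δl_i = b_i / cosα_i.
Slice 1: Δl = 2.4/cos(-10.5°) = 2.441 m; N'_1 = 38·cos(-10.5°) = 37.4; c'Δl = 0.73; W sinα = -6.9
Slice 2: Δl = 2.2/cos(-1.6°) = 2.201 m; N'_2 = 90·cos(-1.6°) = 90.0; c'Δl = 0.66; W sinα = -2.5
Slice 3: Δl = 1.8/cos6.2° = 1.811 m; N'_3 = 102·cos6.2° = 101.4; c'Δl = 0.54; W sinα = 11.0
Slice 4: Δl = 1.3/cos12.2° = 1.330 m; N'_4 = 85·cos12.2° = 83.1; c'Δl = 0.40; W sinα = 18.0
Slice 5: Δl = 1.6/cos18.0° = 1.682 m; N'_5 = 113·cos18.0° = 107.5; c'Δl = 0.50; W sinα = 34.9
Slice 6: Δl = 2.7/cos27.0° = 3.030 m; N'_6 = 166·cos27.0° = 147.9; c'Δl = 0.91; W sinα = 75.4
Slice 7: Δl = 2.8/cos39.7° = 3.639 m; N'_7 = 73·cos39.7° = 56.2; c'Δl = 1.09; W sinα = 46.6
Σc'Δl = 4.8 kN/m; ΣN' = 623.4 kN/m; ΣW sinα = 176.5 kN/m
Resisting = 4.8 + 623.4·tan35.1° = 4.8 + 438.1 = 442.9 kN/m
FS = 442.9 / 176.5 = 2.510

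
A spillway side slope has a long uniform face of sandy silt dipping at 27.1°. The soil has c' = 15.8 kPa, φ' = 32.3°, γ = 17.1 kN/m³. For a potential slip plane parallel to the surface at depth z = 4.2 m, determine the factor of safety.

FS = 1.78

For an infinite slope with a slip plane parallel to the surface (no pore pressure): FS = [c' + γz cos²β tanφ'] / [γz sinβ cosβ].
γz = 17.1·4.2 = 71.82 kN/m²
Numerator = 15.8 + 71.82·cos²27.1°·tan32.3° = 15.8 + 71.82·0.7925·0.6322 = 51.781 kPa
Denominator = 71.82·sin27.1°·cos27.1° = 71.82·0.4555·0.8902 = 29.125 kPa
FS = 51.781 / 29.125 = 1.778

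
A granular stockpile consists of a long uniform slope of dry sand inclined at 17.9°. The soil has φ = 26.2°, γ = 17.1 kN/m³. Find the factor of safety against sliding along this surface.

For a dry cohesionless infinite slope the factor of safety is FS = tanφ / tanβ.
FS = tan26.2° / tan17.9° = 0.4921 / 0.3230 = 1.523

FS = 1.52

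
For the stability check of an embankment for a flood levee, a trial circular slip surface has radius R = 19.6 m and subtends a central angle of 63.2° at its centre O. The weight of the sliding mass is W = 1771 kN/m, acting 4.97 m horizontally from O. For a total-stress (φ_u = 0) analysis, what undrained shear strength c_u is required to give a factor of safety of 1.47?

FS = c_u·L_a·R / (W·d), so c_u = FS·W·d / (L_a·R).
Arc length L_a = R·θ = 19.6·(63.2°·π/180) = 19.6·1.1030 = 21.62 m
c_u = 1.47·1771·4.97 / (21.62·19.6) = 12938.7 / 423.75 = 30.53 kPa

c_u = 30.5 kPa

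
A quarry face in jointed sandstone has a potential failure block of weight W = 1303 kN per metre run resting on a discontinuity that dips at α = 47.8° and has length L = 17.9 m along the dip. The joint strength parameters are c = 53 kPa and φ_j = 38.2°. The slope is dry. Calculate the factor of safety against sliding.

Resolving the block weight along and normal to the plane and applying the Mohr–Coulomb strength on the joint:
N' = W cosα = 1303·cos47.8° = 875.3 kN/m
Driving force T = W sinα = 1303·sin47.8° = 965.3 kN/m
Resisting force R = c·L + N'·tanφ_j = 53·17.9 + 875.3·tan38.2° = 948.7 + 688.8 = 1637.5 kN/m
FS = R / T = 1637.5 / 965.3 = 1.696

FS = 1.70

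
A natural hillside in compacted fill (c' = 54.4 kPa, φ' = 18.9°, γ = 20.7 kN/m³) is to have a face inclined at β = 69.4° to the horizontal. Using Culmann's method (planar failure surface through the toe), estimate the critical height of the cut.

Culmann's analysis gives the critical failure plane at α_cr = (β + φ')/2 = (69.4 + 18.9)/2 = 44.2°, and the critical height
H_c = (4c'/γ) · sinβ cosφ' / [1 − cos(β − φ')]
    = (4·54.4/20.7) · sin69.4°·cos18.9° / [1 − cos(50.5°)]
    = 10.512 · 0.9361·0.9461 / [1 − 0.6361]
    = 10.512 · 0.8856 / 0.3639
    = 25.58 m

H_c = 25.58 m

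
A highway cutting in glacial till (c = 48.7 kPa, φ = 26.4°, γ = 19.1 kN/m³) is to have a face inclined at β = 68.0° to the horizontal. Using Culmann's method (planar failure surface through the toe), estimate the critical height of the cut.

Culmann's analysis gives the critical failure plane at α_cr = (β + φ)/2 = (68.0 + 26.4)/2 = 47.2°, and the critical height
H_c = (4c/γ) · sinβ cosφ / [1 − cos(β − φ)]
    = (4·48.7/19.1) · sin68.0°·cos26.4° / [1 − cos(41.6°)]
    = 10.199 · 0.9272·0.8957 / [1 − 0.7478]
    = 10.199 · 0.8305 / 0.2522
    = 33.58 m

H_c = 33.58 m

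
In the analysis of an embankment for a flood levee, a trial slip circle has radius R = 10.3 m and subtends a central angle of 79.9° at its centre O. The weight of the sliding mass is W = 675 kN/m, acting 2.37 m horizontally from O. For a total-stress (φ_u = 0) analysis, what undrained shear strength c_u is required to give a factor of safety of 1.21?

FS = c_u·L_a·R / (W·d), so c_u = FS·W·d / (L_a·R).
Arc length L_a = R·θ = 10.3·(79.9°·π/180) = 10.3·1.3945 = 14.36 m
c_u = 1.21·675·2.37 / (14.36·10.3) = 1935.7 / 147.94 = 13.08 kPa

c_u = 13.1 kPa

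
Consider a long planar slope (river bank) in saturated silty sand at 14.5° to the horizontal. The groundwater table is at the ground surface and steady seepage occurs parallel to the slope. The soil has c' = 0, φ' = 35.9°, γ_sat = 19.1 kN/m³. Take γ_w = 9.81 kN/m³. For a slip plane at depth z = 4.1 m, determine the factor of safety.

FS = 1.36

With seepage parallel to the slope and the water table at the surface, the effective normal stress on the slip plane uses the buoyant unit weight γ' = γ_sat − γ_w while the driving shear stress uses γ_sat:
FS = [c' + γ' z cos²β tanφ'] / [γ_sat z sinβ cosβ]
(For c' = 0 this reduces to FS = (γ'/γ_sat)·tanφ'/tanβ.)
γ' = 19.1 − 9.81 = 9.29 kN/m³
Numerator = 0.0 + 9.29·4.1·cos²14.5°·tan35.9° = 0.0 + 9.29·4.1·0.9373·0.7239 = 25.843 kPa
Denominator = 19.1·4.1·sin14.5°·cos14.5° = 19.1·4.1·0.2504·0.9681 = 18.983 kPa
FS = 25.843 / 18.983 = 1.361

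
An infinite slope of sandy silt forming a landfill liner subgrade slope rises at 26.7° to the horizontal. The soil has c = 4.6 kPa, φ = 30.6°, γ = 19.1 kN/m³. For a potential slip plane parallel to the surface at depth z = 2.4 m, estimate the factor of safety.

For an infinite slope with a slip plane parallel to the surface (no pore pressure): FS = [c + γz cos²β tanφ] / [γz sinβ cosβ].
γz = 19.1·2.4 = 45.84 kN/m²
Numerator = 4.6 + 45.84·cos²26.7°·tan30.6° = 4.6 + 45.84·0.7981·0.5914 = 26.237 kPa
Denominator = 45.84·sin26.7°·cos26.7° = 45.84·0.4493·0.8934 = 18.401 kPa
FS = 26.237 / 18.401 = 1.426

FS = 1.43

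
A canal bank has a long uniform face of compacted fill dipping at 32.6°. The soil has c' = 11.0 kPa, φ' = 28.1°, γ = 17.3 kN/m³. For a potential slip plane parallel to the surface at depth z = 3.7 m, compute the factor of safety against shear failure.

For an infinite slope with a slip plane parallel to the surface (no pore pressure): FS = [c' + γz cos²β tanφ'] / [γz sinβ cosβ].
γz = 17.3·3.7 = 64.01 kN/m²
Numerator = 11.0 + 64.01·cos²32.6°·tan28.1° = 11.0 + 64.01·0.7097·0.5340 = 35.257 kPa
Denominator = 64.01·sin32.6°·cos32.6° = 64.01·0.5388·0.8425 = 29.053 kPa
FS = 35.257 / 29.053 = 1.214

FS = 1.21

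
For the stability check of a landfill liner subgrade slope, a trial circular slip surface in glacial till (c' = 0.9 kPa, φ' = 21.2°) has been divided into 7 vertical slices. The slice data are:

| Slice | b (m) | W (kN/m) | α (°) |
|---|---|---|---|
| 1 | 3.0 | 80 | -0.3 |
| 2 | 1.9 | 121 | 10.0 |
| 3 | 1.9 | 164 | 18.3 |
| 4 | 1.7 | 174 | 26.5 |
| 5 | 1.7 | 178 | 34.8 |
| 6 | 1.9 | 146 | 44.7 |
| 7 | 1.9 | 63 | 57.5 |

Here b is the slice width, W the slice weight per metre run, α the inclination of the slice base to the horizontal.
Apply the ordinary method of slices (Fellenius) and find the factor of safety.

FS = 0.79

Ordinary method of slices: FS = Σ[c'·Δl_i + (W_i cosα_i)·tanφ'] / Σ W_i sinα_i, with Δl_i = b_i / cosα_i.
Slice 1: Δl = 3.0/cos(-0.3°) = 3.000 m; N'_1 = 80·cos(-0.3°) = 80.0; c'Δl = 2.70; W sinα = -0.4
Slice 2: Δl = 1.9/cos10.0° = 1.929 m; N'_2 = 121·cos10.0° = 119.2; c'Δl = 1.74; W sinα = 21.0
Slice 3: Δl = 1.9/cos18.3° = 2.001 m; N'_3 = 164·cos18.3° = 155.7; c'Δl = 1.80; W sinα = 51.5
Slice 4: Δl = 1.7/cos26.5° = 1.900 m; N'_4 = 174·cos26.5° = 155.7; c'Δl = 1.71; W sinα = 77.6
Slice 5: Δl = 1.7/cos34.8° = 2.070 m; N'_5 = 178·cos34.8° = 146.2; c'Δl = 1.86; W sinα = 101.6
Slice 6: Δl = 1.9/cos44.7° = 2.673 m; N'_6 = 146·cos44.7° = 103.8; c'Δl = 2.41; W sinα = 102.7
Slice 7: Δl = 1.9/cos57.5° = 3.536 m; N'_7 = 63·cos57.5° = 33.8; c'Δl = 3.18; W sinα = 53.1
Σc'Δl = 15.4 kN/m; ΣN' = 794.4 kN/m; ΣW sinα = 407.1 kN/m
Resisting = 15.4 + 794.4·tan21.2° = 15.4 + 308.1 = 323.5 kN/m
FS = 323.5 / 407.1 = 0.795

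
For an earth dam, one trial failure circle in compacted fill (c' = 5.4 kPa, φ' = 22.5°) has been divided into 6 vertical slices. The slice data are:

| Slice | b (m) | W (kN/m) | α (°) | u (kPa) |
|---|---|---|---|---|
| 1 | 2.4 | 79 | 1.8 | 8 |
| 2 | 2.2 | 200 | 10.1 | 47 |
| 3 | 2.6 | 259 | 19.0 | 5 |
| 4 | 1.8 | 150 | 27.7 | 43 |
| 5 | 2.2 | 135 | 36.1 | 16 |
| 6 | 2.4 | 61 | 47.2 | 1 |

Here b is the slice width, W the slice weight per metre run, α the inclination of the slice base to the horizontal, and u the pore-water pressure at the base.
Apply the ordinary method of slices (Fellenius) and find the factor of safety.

Ordinary method of slices: FS = Σ[c'·Δl_i + (W_i cosα_i − u_i·Δl_i)·tanφ'] / Σ W_i sinα_i, with Δl_i = b_i / cosα_i.
Slice 1: Δl = 2.4/cos1.8° = 2.401 m; N'_1 = 79·cos1.8° − 8·2.401 = 59.8; c'Δl = 12.97; W sinα = 2.5
Slice 2: Δl = 2.2/cos10.1° = 2.235 m; N'_2 = 200·cos10.1° − 47·2.235 = 91.9; c'Δl = 12.07; W sinα = 35.1
Slice 3: Δl = 2.6/cos19.0° = 2.750 m; N'_3 = 259·cos19.0° − 5·2.750 = 231.1; c'Δl = 14.85; W sinα = 84.3
Slice 4: Δl = 1.8/cos27.7° = 2.033 m; N'_4 = 150·cos27.7° − 43·2.033 = 45.4; c'Δl = 10.98; W sinα = 69.7
Slice 5: Δl = 2.2/cos36.1° = 2.723 m; N'_5 = 135·cos36.1° − 16·2.723 = 65.5; c'Δl = 14.70; W sinα = 79.5
Slice 6: Δl = 2.4/cos47.2° = 3.532 m; N'_6 = 61·cos47.2° − 1·3.532 = 37.9; c'Δl = 19.07; W sinα = 44.8
Σc'Δl = 84.6 kN/m; ΣN' = 531.6 kN/m; ΣW sinα = 315.9 kN/m
Resisting = 84.6 + 531.6·tan22.5° = 84.6 + 220.2 = 304.8 kN/m
FS = 304.8 / 315.9 = 0.965

FS = 0.96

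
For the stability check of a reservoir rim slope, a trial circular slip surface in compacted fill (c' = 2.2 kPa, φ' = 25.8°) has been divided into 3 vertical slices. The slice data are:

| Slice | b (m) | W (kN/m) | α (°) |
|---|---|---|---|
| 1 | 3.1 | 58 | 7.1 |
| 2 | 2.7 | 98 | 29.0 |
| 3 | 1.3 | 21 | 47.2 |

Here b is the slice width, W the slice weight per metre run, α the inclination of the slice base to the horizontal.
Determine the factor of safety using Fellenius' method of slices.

FS = 1.34

Ordinary method of slices: FS = Σ[c'·Δl_i + (W_i cosα_i)·tanφ'] / Σ W_i sinα_i, with Δl_i = b_i / cosα_i.
Slice 1: Δl = 3.1/cos7.1° = 3.124 m; N'_1 = 58·cos7.1° = 57.6; c'Δl = 6.87; W sinα = 7.2
Slice 2: Δl = 2.7/cos29.0° = 3.087 m; N'_2 = 98·cos29.0° = 85.7; c'Δl = 6.79; W sinα = 47.5
Slice 3: Δl = 1.3/cos47.2° = 1.913 m; N'_3 = 21·cos47.2° = 14.3; c'Δl = 4.21; W sinα = 15.4
Σc'Δl = 17.9 kN/m; ΣN' = 157.5 kN/m; ΣW sinα = 70.1 kN/m
Resisting = 17.9 + 157.5·tan25.8° = 17.9 + 76.2 = 94.0 kN/m
FS = 94.0 / 70.1 = 1.342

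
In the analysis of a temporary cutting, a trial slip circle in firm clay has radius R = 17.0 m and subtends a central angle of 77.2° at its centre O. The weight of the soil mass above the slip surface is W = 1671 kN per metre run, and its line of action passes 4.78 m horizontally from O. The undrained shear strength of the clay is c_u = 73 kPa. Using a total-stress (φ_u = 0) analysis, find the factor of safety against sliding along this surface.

Taking moments about the centre O, the resisting moment is provided by the undrained shear strength acting along the arc:
Arc length L_a = R·θ = 17.0·(77.2°·π/180) = 17.0·1.3474 = 22.91 m
M_R = c_u·L_a·R = 73·22.91·17.0 = 28426.0 kN·m/m
M_D = W·d = 1671·4.78 = 7987.4 kN·m/m
FS = M_R / M_D = 28426.0 / 7987.4 = 3.559

FS = 3.56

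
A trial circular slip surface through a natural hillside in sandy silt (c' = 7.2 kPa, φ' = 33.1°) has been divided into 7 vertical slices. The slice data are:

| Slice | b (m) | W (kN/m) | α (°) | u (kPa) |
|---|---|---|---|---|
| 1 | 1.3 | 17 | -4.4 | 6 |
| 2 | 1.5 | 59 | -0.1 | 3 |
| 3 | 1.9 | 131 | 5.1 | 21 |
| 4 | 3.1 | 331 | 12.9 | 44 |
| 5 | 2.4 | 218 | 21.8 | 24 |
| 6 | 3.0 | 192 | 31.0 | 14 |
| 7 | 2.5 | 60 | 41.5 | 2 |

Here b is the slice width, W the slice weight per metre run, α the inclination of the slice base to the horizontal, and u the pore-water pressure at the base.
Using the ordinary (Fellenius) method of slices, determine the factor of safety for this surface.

Ordinary method of slices: FS = Σ[c'·Δl_i + (W_i cosα_i − u_i·Δl_i)·tanφ'] / Σ W_i sinα_i, with Δl_i = b_i / cosα_i.
Slice 1: Δl = 1.3/cos(-4.4°) = 1.304 m; N'_1 = 17·cos(-4.4°) − 6·1.304 = 9.1; c'Δl = 9.39; W sinα = -1.3
Slice 2: Δl = 1.5/cos(-0.1°) = 1.500 m; N'_2 = 59·cos(-0.1°) − 3·1.500 = 54.5; c'Δl = 10.80; W sinα = -0.1
Slice 3: Δl = 1.9/cos5.1° = 1.908 m; N'_3 = 131·cos5.1° − 21·1.908 = 90.4; c'Δl = 13.73; W sinα = 11.6
Slice 4: Δl = 3.1/cos12.9° = 3.180 m; N'_4 = 331·cos12.9° − 44·3.180 = 182.7; c'Δl = 22.90; W sinα = 73.9
Slice 5: Δl = 2.4/cos21.8° = 2.585 m; N'_5 = 218·cos21.8° − 24·2.585 = 140.4; c'Δl = 18.61; W sinα = 81.0
Slice 6: Δl = 3.0/cos31.0° = 3.500 m; N'_6 = 192·cos31.0° − 14·3.500 = 115.6; c'Δl = 25.20; W sinα = 98.9
Slice 7: Δl = 2.5/cos41.5° = 3.338 m; N'_7 = 60·cos41.5° − 2·3.338 = 38.3; c'Δl = 24.03; W sinα = 39.8
Σc'Δl = 124.7 kN/m; ΣN' = 631.0 kN/m; ΣW sinα = 303.7 kN/m
Resisting = 124.7 + 631.0·tan33.1° = 124.7 + 411.3 = 536.0 kN/m
FS = 536.0 / 303.7 = 1.765

FS = 1.76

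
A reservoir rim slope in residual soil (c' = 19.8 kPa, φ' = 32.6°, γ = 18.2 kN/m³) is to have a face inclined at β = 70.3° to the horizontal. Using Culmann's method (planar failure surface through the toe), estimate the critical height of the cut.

H_c = 16.53 m

Culmann's analysis gives the critical failure plane at α_cr = (β + φ')/2 = (70.3 + 32.6)/2 = 51.5°, and the critical height
H_c = (4c'/γ) · sinβ cosφ' / [1 − cos(β − φ')]
    = (4·19.8/18.2) · sin70.3°·cos32.6° / [1 − cos(37.7°)]
    = 4.352 · 0.9415·0.8425 / [1 − 0.7912]
    = 4.352 · 0.7931 / 0.2088
    = 16.53 m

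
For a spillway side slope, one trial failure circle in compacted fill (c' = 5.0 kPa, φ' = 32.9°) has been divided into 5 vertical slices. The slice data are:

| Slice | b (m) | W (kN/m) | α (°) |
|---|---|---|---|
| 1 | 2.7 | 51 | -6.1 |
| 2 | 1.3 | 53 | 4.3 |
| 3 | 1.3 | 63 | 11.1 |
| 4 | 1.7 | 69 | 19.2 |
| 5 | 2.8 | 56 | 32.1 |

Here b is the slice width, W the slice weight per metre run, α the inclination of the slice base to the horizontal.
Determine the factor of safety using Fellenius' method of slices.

FS = 3.68

Ordinary method of slices: FS = Σ[c'·Δl_i + (W_i cosα_i)·tanφ'] / Σ W_i sinα_i, with Δl_i = b_i / cosα_i.
Slice 1: Δl = 2.7/cos(-6.1°) = 2.715 m; N'_1 = 51·cos(-6.1°) = 50.7; c'Δl = 13.58; W sinα = -5.4
Slice 2: Δl = 1.3/cos4.3° = 1.304 m; N'_2 = 53·cos4.3° = 52.9; c'Δl = 6.52; W sinα = 4.0
Slice 3: Δl = 1.3/cos11.1° = 1.325 m; N'_3 = 63·cos11.1° = 61.8; c'Δl = 6.62; W sinα = 12.1
Slice 4: Δl = 1.7/cos19.2° = 1.800 m; N'_4 = 69·cos19.2° = 65.2; c'Δl = 9.00; W sinα = 22.7
Slice 5: Δl = 2.8/cos32.1° = 3.305 m; N'_5 = 56·cos32.1° = 47.4; c'Δl = 16.53; W sinα = 29.8
Σc'Δl = 52.2 kN/m; ΣN' = 278.0 kN/m; ΣW sinα = 63.1 kN/m
Resisting = 52.2 + 278.0·tan32.9° = 52.2 + 179.8 = 232.1 kN/m
FS = 232.1 / 63.1 = 3.676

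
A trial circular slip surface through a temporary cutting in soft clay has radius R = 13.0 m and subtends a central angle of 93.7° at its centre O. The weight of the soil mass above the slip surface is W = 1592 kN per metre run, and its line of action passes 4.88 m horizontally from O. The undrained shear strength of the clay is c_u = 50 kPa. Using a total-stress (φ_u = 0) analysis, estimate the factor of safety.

Taking moments about the centre O, the resisting moment is provided by the undrained shear strength acting along the arc:
Arc length L_a = R·θ = 13.0·(93.7°·π/180) = 13.0·1.6354 = 21.26 m
M_R = c_u·L_a·R = 50·21.26·13.0 = 13818.9 kN·m/m
M_D = W·d = 1592·4.88 = 7769.0 kN·m/m
FS = M_R / M_D = 13818.9 / 7769.0 = 1.779

FS = 1.78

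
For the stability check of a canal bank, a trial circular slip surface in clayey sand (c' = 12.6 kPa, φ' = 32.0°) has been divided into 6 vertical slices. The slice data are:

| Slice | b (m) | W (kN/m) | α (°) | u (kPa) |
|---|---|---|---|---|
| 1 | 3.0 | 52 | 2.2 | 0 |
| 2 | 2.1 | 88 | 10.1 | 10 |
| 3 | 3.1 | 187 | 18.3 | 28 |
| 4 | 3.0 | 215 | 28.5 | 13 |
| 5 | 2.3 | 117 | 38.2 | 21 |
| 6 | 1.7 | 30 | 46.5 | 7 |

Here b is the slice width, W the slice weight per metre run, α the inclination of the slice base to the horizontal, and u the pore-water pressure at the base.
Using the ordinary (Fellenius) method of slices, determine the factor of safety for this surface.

FS = 1.67

Ordinary method of slices: FS = Σ[c'·Δl_i + (W_i cosα_i − u_i·Δl_i)·tanφ'] / Σ W_i sinα_i, with Δl_i = b_i / cosα_i.
Slice 1: Δl = 3.0/cos2.2° = 3.002 m; N'_1 = 52·cos2.2° − 0·3.002 = 52.0; c'Δl = 37.83; W sinα = 2.0
Slice 2: Δl = 2.1/cos10.1° = 2.133 m; N'_2 = 88·cos10.1° − 10·2.133 = 65.3; c'Δl = 26.88; W sinα = 15.4
Slice 3: Δl = 3.1/cos18.3° = 3.265 m; N'_3 = 187·cos18.3° − 28·3.265 = 86.1; c'Δl = 41.14; W sinα = 58.7
Slice 4: Δl = 3.0/cos28.5° = 3.414 m; N'_4 = 215·cos28.5° − 13·3.414 = 144.6; c'Δl = 43.01; W sinα = 102.6
Slice 5: Δl = 2.3/cos38.2° = 2.927 m; N'_5 = 117·cos38.2° − 21·2.927 = 30.5; c'Δl = 36.88; W sinα = 72.4
Slice 6: Δl = 1.7/cos46.5° = 2.470 m; N'_6 = 30·cos46.5° − 7·2.470 = 3.4; c'Δl = 31.12; W sinα = 21.8
Σc'Δl = 216.9 kN/m; ΣN' = 381.8 kN/m; ΣW sinα = 272.8 kN/m
Resisting = 216.9 + 381.8·tan32.0° = 216.9 + 238.6 = 455.4 kN/m
FS = 455.4 / 272.8 = 1.669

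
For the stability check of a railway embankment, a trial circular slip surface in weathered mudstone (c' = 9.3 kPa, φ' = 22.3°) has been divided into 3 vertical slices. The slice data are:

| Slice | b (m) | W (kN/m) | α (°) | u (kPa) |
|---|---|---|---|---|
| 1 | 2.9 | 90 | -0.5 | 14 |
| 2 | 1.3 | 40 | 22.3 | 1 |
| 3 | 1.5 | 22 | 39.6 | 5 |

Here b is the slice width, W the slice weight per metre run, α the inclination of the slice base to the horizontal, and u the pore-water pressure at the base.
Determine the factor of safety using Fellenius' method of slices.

FS = 3.38

Ordinary method of slices: FS = Σ[c'·Δl_i + (W_i cosα_i − u_i·Δl_i)·tanφ'] / Σ W_i sinα_i, with Δl_i = b_i / cosα_i.
Slice 1: Δl = 2.9/cos(-0.5°) = 2.900 m; N'_1 = 90·cos(-0.5°) − 14·2.900 = 49.4; c'Δl = 26.97; W sinα = -0.8
Slice 2: Δl = 1.3/cos22.3° = 1.405 m; N'_2 = 40·cos22.3° − 1·1.405 = 35.6; c'Δl = 13.07; W sinα = 15.2
Slice 3: Δl = 1.5/cos39.6° = 1.947 m; N'_3 = 22·cos39.6° − 5·1.947 = 7.2; c'Δl = 18.10; W sinα = 14.0
Σc'Δl = 58.1 kN/m; ΣN' = 92.2 kN/m; ΣW sinα = 28.4 kN/m
Resisting = 58.1 + 92.2·tan22.3° = 58.1 + 37.8 = 96.0 kN/m
FS = 96.0 / 28.4 = 3.377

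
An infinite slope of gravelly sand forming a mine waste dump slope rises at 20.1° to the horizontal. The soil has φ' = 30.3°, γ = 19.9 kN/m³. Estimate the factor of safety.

FS = 1.60

For a dry cohesionless infinite slope the factor of safety is FS = tanφ' / tanβ.
FS = tan30.3° / tan20.1° = 0.5844 / 0.3659 = 1.597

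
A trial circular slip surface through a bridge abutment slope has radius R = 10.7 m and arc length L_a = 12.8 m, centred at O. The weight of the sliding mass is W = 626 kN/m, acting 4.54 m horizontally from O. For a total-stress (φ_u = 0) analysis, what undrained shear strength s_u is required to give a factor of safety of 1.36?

FS = s_u·L_a·R / (W·d), so s_u = FS·W·d / (L_a·R).
s_u = 1.36·626·4.54 / (12.80·10.7) = 3865.2 / 136.96 = 28.22 kPa

s_u = 28.2 kPa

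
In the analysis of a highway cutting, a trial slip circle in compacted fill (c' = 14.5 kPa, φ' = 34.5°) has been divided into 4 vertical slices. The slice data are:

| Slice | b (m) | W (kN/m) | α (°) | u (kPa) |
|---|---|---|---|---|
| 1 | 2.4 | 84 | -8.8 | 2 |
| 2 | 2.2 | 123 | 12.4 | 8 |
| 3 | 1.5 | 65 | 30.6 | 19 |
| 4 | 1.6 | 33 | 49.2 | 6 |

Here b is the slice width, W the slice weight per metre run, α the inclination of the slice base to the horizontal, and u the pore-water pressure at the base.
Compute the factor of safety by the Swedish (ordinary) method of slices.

Ordinary method of slices: FS = Σ[c'·Δl_i + (W_i cosα_i − u_i·Δl_i)·tanφ'] / Σ W_i sinα_i, with Δl_i = b_i / cosα_i.
Slice 1: Δl = 2.4/cos(-8.8°) = 2.429 m; N'_1 = 84·cos(-8.8°) − 2·2.429 = 78.2; c'Δl = 35.21; W sinα = -12.9
Slice 2: Δl = 2.2/cos12.4° = 2.253 m; N'_2 = 123·cos12.4° − 8·2.253 = 102.1; c'Δl = 32.66; W sinα = 26.4
Slice 3: Δl = 1.5/cos30.6° = 1.743 m; N'_3 = 65·cos30.6° − 19·1.743 = 22.8; c'Δl = 25.27; W sinα = 33.1
Slice 4: Δl = 1.6/cos49.2° = 2.449 m; N'_4 = 33·cos49.2° − 6·2.449 = 6.9; c'Δl = 35.51; W sinα = 25.0
Σc'Δl = 128.7 kN/m; ΣN' = 210.0 kN/m; ΣW sinα = 71.6 kN/m
Resisting = 128.7 + 210.0·tan34.5° = 128.7 + 144.3 = 273.0 kN/m
FS = 273.0 / 71.6 = 3.811

FS = 3.81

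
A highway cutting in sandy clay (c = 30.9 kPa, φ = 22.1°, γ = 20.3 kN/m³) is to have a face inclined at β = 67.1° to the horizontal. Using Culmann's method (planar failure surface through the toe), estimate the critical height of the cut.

H_c = 17.74 m

Culmann's analysis gives the critical failure plane at α_cr = (β + φ)/2 = (67.1 + 22.1)/2 = 44.6°, and the critical height
H_c = (4c/γ) · sinβ cosφ / [1 − cos(β − φ)]
    = (4·30.9/20.3) · sin67.1°·cos22.1° / [1 − cos(45.0°)]
    = 6.089 · 0.9212·0.9265 / [1 − 0.7071]
    = 6.089 · 0.8535 / 0.2929
    = 17.74 m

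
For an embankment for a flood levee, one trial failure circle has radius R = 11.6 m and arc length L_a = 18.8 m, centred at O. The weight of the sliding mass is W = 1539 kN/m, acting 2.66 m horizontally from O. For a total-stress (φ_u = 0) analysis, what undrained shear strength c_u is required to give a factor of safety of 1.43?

FS = c_u·L_a·R / (W·d), so c_u = FS·W·d / (L_a·R).
c_u = 1.43·1539·2.66 / (18.80·11.6) = 5854.0 / 218.08 = 26.84 kPa

c_u = 26.8 kPa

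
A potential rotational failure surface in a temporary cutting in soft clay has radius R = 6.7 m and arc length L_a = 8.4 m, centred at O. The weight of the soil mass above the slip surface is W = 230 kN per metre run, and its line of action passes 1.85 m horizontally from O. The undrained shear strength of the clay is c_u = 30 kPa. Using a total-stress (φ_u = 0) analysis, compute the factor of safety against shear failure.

FS = 3.97

Taking moments about the centre O, the resisting moment is provided by the undrained shear strength acting along the arc:
M_R = c_u·L_a·R = 30·8.40·6.7 = 1688.4 kN·m/m
M_D = W·d = 230·1.85 = 425.5 kN·m/m
FS = M_R / M_D = 1688.4 / 425.5 = 3.968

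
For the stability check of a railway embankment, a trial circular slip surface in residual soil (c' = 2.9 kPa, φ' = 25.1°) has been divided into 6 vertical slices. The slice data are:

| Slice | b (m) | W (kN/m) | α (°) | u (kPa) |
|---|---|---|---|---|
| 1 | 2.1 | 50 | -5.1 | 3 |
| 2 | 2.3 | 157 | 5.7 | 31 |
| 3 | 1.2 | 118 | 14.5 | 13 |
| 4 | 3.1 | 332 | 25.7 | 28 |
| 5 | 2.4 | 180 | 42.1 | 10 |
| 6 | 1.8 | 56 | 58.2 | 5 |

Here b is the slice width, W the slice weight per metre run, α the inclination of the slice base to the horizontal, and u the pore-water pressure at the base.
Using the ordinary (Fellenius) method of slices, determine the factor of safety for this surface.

Ordinary method of slices: FS = Σ[c'·Δl_i + (W_i cosα_i − u_i·Δl_i)·tanφ'] / Σ W_i sinα_i, with Δl_i = b_i / cosα_i.
Slice 1: Δl = 2.1/cos(-5.1°) = 2.108 m; N'_1 = 50·cos(-5.1°) − 3·2.108 = 43.5; c'Δl = 6.11; W sinα = -4.4
Slice 2: Δl = 2.3/cos5.7° = 2.311 m; N'_2 = 157·cos5.7° − 31·2.311 = 84.6; c'Δl = 6.70; W sinα = 15.6
Slice 3: Δl = 1.2/cos14.5° = 1.239 m; N'_3 = 118·cos14.5° − 13·1.239 = 98.1; c'Δl = 3.59; W sinα = 29.5
Slice 4: Δl = 3.1/cos25.7° = 3.440 m; N'_4 = 332·cos25.7° − 28·3.440 = 202.8; c'Δl = 9.98; W sinα = 144.0
Slice 5: Δl = 2.4/cos42.1° = 3.235 m; N'_5 = 180·cos42.1° − 10·3.235 = 101.2; c'Δl = 9.38; W sinα = 120.7
Slice 6: Δl = 1.8/cos58.2° = 3.416 m; N'_6 = 56·cos58.2° − 5·3.416 = 12.4; c'Δl = 9.91; W sinα = 47.6
Σc'Δl = 45.7 kN/m; ΣN' = 542.6 kN/m; ΣW sinα = 352.9 kN/m
Resisting = 45.7 + 542.6·tan25.1° = 45.7 + 254.2 = 299.9 kN/m
FS = 299.9 / 352.9 = 0.850

FS = 0.85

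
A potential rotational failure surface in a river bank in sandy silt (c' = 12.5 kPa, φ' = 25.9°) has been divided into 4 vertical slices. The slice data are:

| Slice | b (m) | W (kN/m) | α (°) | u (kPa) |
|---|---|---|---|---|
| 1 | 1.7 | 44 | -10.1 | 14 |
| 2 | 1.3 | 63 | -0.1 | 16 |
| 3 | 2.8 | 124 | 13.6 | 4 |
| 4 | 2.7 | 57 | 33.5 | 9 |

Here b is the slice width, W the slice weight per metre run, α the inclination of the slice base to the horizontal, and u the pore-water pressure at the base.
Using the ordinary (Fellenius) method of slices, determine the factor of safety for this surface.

Ordinary method of slices: FS = Σ[c'·Δl_i + (W_i cosα_i − u_i·Δl_i)·tanφ'] / Σ W_i sinα_i, with Δl_i = b_i / cosα_i.
Slice 1: Δl = 1.7/cos(-10.1°) = 1.727 m; N'_1 = 44·cos(-10.1°) − 14·1.727 = 19.1; c'Δl = 21.58; W sinα = -7.7
Slice 2: Δl = 1.3/cos(-0.1°) = 1.300 m; N'_2 = 63·cos(-0.1°) − 16·1.300 = 42.2; c'Δl = 16.25; W sinα = -0.1
Slice 3: Δl = 2.8/cos13.6° = 2.881 m; N'_3 = 124·cos13.6° − 4·2.881 = 109.0; c'Δl = 36.01; W sinα = 29.2
Slice 4: Δl = 2.7/cos33.5° = 3.238 m; N'_4 = 57·cos33.5° − 9·3.238 = 18.4; c'Δl = 40.47; W sinα = 31.5
Σc'Δl = 114.3 kN/m; ΣN' = 188.7 kN/m; ΣW sinα = 52.8 kN/m
Resisting = 114.3 + 188.7·tan25.9° = 114.3 + 91.6 = 206.0 kN/m
FS = 206.0 / 52.8 = 3.901

FS = 3.90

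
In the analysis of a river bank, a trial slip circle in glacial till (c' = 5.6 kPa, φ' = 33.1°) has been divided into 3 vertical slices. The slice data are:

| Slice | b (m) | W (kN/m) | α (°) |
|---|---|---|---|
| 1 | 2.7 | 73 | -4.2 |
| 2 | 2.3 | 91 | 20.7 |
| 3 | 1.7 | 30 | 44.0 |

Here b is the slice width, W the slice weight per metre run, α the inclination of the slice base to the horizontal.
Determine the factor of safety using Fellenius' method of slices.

Ordinary method of slices: FS = Σ[c'·Δl_i + (W_i cosα_i)·tanφ'] / Σ W_i sinα_i, with Δl_i = b_i / cosα_i.
Slice 1: Δl = 2.7/cos(-4.2°) = 2.707 m; N'_1 = 73·cos(-4.2°) = 72.8; c'Δl = 15.16; W sinα = -5.3
Slice 2: Δl = 2.3/cos20.7° = 2.459 m; N'_2 = 91·cos20.7° = 85.1; c'Δl = 13.77; W sinα = 32.2
Slice 3: Δl = 1.7/cos44.0° = 2.363 m; N'_3 = 30·cos44.0° = 21.6; c'Δl = 13.23; W sinα = 20.8
Σc'Δl = 42.2 kN/m; ΣN' = 179.5 kN/m; ΣW sinα = 47.7 kN/m
Resisting = 42.2 + 179.5·tan33.1° = 42.2 + 117.0 = 159.2 kN/m
FS = 159.2 / 47.7 = 3.340

FS = 3.34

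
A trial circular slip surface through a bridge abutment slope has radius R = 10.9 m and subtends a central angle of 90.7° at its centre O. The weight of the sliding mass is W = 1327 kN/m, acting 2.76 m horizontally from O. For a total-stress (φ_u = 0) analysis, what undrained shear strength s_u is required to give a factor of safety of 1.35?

s_u = 26.3 kPa

FS = s_u·L_a·R / (W·d), so s_u = FS·W·d / (L_a·R).
Arc length L_a = R·θ = 10.9·(90.7°·π/180) = 10.9·1.5830 = 17.25 m
s_u = 1.35·1327·2.76 / (17.25·10.9) = 4944.4 / 188.08 = 26.29 kPa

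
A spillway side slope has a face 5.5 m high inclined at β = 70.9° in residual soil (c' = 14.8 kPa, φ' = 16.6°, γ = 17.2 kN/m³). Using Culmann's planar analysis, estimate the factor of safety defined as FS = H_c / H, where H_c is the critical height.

FS = 1.36

H_c = (4c'/γ) · sinβ cosφ' / [1 − cos(β − φ')]
    = (4·14.8/17.2) · sin70.9°·cos16.6° / [1 − cos54.3°]
    = 3.442 · 0.9056 / 0.4165 = 7.48 m
FS = H_c / H = 7.48 / 5.5 = 1.361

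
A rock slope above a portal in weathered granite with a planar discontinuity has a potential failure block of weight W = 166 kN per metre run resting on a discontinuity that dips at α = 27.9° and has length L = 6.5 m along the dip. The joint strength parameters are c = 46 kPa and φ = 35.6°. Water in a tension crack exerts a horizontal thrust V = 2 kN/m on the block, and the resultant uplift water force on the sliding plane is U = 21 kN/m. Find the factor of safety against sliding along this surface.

FS = 4.89

Resolving the block weight along and normal to the plane and applying the Mohr–Coulomb strength on the joint:
N' = W cosα − U − V sinα = 166·cos27.9° − 21 − 2·sin27.9° = 124.8 kN/m
Driving force T = W sinα + V cosα = 166·sin27.9° + 2·cos27.9° = 79.4 kN/m
Resisting force R = c·L + N'·tanφ = 46·6.5 + 124.8·tan35.6° = 299.0 + 89.3 = 388.3 kN/m
FS = R / T = 388.3 / 79.4 = 4.888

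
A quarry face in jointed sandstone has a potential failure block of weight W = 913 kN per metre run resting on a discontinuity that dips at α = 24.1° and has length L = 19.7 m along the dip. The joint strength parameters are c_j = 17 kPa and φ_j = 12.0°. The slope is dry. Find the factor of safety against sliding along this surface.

FS = 1.37

Resolving the block weight along and normal to the plane and applying the Mohr–Coulomb strength on the joint:
N' = W cosα = 913·cos24.1° = 833.4 kN/m
Driving force T = W sinα = 913·sin24.1° = 372.8 kN/m
Resisting force R = c_j·L + N'·tanφ_j = 17·19.7 + 833.4·tan12.0° = 334.9 + 177.1 = 512.0 kN/m
FS = R / T = 512.0 / 372.8 = 1.373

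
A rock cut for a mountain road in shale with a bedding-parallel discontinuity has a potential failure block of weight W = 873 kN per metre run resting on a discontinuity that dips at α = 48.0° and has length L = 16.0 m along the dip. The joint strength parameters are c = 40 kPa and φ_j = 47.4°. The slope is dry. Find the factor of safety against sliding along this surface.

FS = 1.97

Resolving the block weight along and normal to the plane and applying the Mohr–Coulomb strength on the joint:
N' = W cosα = 873·cos48.0° = 584.2 kN/m
Driving force T = W sinα = 873·sin48.0° = 648.8 kN/m
Resisting force R = c·L + N'·tanφ_j = 40·16.0 + 584.2·tan47.4° = 640.0 + 635.3 = 1275.3 kN/m
FS = R / T = 1275.3 / 648.8 = 1.966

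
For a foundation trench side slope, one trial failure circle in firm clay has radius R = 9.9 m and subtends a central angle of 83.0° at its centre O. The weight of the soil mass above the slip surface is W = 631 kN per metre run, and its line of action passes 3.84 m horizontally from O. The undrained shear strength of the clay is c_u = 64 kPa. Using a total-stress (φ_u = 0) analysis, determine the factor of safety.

FS = 3.75

Taking moments about the centre O, the resisting moment is provided by the undrained shear strength acting along the arc:
Arc length L_a = R·θ = 9.9·(83.0°·π/180) = 9.9·1.4486 = 14.34 m
M_R = c_u·L_a·R = 64·14.34·9.9 = 9086.7 kN·m/m
M_D = W·d = 631·3.84 = 2423.0 kN·m/m
FS = M_R / M_D = 9086.7 / 2423.0 = 3.750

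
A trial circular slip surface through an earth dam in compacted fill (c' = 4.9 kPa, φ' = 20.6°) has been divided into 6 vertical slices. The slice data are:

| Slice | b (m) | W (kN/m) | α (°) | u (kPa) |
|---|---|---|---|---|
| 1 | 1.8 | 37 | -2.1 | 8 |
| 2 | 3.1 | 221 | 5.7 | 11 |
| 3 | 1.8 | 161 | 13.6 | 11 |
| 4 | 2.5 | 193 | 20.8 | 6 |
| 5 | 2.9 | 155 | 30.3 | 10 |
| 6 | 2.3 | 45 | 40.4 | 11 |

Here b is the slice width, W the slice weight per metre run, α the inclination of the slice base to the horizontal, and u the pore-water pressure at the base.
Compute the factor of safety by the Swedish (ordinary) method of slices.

FS = 1.31

Ordinary method of slices: FS = Σ[c'·Δl_i + (W_i cosα_i − u_i·Δl_i)·tanφ'] / Σ W_i sinα_i, with Δl_i = b_i / cosα_i.
Slice 1: Δl = 1.8/cos(-2.1°) = 1.801 m; N'_1 = 37·cos(-2.1°) − 8·1.801 = 22.6; c'Δl = 8.83; W sinα = -1.4
Slice 2: Δl = 3.1/cos5.7° = 3.115 m; N'_2 = 221·cos5.7° − 11·3.115 = 185.6; c'Δl = 15.27; W sinα = 21.9
Slice 3: Δl = 1.8/cos13.6° = 1.852 m; N'_3 = 161·cos13.6° − 11·1.852 = 136.1; c'Δl = 9.07; W sinα = 37.9
Slice 4: Δl = 2.5/cos20.8° = 2.674 m; N'_4 = 193·cos20.8° − 6·2.674 = 164.4; c'Δl = 13.10; W sinα = 68.5
Slice 5: Δl = 2.9/cos30.3° = 3.359 m; N'_5 = 155·cos30.3° − 10·3.359 = 100.2; c'Δl = 16.46; W sinα = 78.2
Slice 6: Δl = 2.3/cos40.4° = 3.020 m; N'_6 = 45·cos40.4° − 11·3.020 = 1.0; c'Δl = 14.80; W sinα = 29.2
Σc'Δl = 77.5 kN/m; ΣN' = 610.0 kN/m; ΣW sinα = 234.4 kN/m
Resisting = 77.5 + 610.0·tan20.6° = 77.5 + 229.3 = 306.8 kN/m
FS = 306.8 / 234.4 = 1.309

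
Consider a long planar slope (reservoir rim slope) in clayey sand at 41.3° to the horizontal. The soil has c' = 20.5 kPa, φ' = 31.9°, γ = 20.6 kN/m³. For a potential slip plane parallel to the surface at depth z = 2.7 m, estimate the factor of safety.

For an infinite slope with a slip plane parallel to the surface (no pore pressure): FS = [c' + γz cos²β tanφ'] / [γz sinβ cosβ].
γz = 20.6·2.7 = 55.62 kN/m²
Numerator = 20.5 + 55.62·cos²41.3°·tan31.9° = 20.5 + 55.62·0.5644·0.6224 = 40.040 kPa
Denominator = 55.62·sin41.3°·cos41.3° = 55.62·0.6600·0.7513 = 27.578 kPa
FS = 40.040 / 27.578 = 1.452

FS = 1.45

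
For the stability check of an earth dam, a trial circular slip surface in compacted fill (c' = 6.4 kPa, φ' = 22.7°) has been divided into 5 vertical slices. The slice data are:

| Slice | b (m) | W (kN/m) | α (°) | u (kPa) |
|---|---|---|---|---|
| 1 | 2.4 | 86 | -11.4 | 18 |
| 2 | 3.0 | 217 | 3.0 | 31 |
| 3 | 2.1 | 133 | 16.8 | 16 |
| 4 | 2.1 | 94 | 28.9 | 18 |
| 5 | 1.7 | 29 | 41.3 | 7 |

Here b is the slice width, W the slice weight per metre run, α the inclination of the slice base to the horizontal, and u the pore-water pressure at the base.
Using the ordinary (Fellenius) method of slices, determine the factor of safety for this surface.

FS = 2.10

Ordinary method of slices: FS = Σ[c'·Δl_i + (W_i cosα_i − u_i·Δl_i)·tanφ'] / Σ W_i sinα_i, with Δl_i = b_i / cosα_i.
Slice 1: Δl = 2.4/cos(-11.4°) = 2.448 m; N'_1 = 86·cos(-11.4°) − 18·2.448 = 40.2; c'Δl = 15.67; W sinα = -17.0
Slice 2: Δl = 3.0/cos3.0° = 3.004 m; N'_2 = 217·cos3.0° − 31·3.004 = 123.6; c'Δl = 19.23; W sinα = 11.4
Slice 3: Δl = 2.1/cos16.8° = 2.194 m; N'_3 = 133·cos16.8° − 16·2.194 = 92.2; c'Δl = 14.04; W sinα = 38.4
Slice 4: Δl = 2.1/cos28.9° = 2.399 m; N'_4 = 94·cos28.9° − 18·2.399 = 39.1; c'Δl = 15.35; W sinα = 45.4
Slice 5: Δl = 1.7/cos41.3° = 2.263 m; N'_5 = 29·cos41.3° − 7·2.263 = 5.9; c'Δl = 14.48; W sinα = 19.1
Σc'Δl = 78.8 kN/m; ΣN' = 301.1 kN/m; ΣW sinα = 97.4 kN/m
Resisting = 78.8 + 301.1·tan22.7° = 78.8 + 126.0 = 204.7 kN/m
FS = 204.7 / 97.4 = 2.103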